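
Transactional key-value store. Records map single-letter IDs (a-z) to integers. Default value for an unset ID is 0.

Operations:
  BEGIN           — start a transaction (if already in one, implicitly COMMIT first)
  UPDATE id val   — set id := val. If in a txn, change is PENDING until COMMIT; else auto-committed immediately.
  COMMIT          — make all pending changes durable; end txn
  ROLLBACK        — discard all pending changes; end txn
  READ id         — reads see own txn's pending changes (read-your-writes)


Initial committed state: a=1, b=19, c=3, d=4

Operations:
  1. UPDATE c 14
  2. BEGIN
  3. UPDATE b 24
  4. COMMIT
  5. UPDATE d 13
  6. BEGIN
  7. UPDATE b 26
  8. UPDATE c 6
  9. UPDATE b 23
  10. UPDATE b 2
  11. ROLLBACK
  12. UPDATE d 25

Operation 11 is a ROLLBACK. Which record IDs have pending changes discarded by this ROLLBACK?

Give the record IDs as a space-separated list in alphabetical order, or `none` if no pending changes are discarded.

Initial committed: {a=1, b=19, c=3, d=4}
Op 1: UPDATE c=14 (auto-commit; committed c=14)
Op 2: BEGIN: in_txn=True, pending={}
Op 3: UPDATE b=24 (pending; pending now {b=24})
Op 4: COMMIT: merged ['b'] into committed; committed now {a=1, b=24, c=14, d=4}
Op 5: UPDATE d=13 (auto-commit; committed d=13)
Op 6: BEGIN: in_txn=True, pending={}
Op 7: UPDATE b=26 (pending; pending now {b=26})
Op 8: UPDATE c=6 (pending; pending now {b=26, c=6})
Op 9: UPDATE b=23 (pending; pending now {b=23, c=6})
Op 10: UPDATE b=2 (pending; pending now {b=2, c=6})
Op 11: ROLLBACK: discarded pending ['b', 'c']; in_txn=False
Op 12: UPDATE d=25 (auto-commit; committed d=25)
ROLLBACK at op 11 discards: ['b', 'c']

Answer: b c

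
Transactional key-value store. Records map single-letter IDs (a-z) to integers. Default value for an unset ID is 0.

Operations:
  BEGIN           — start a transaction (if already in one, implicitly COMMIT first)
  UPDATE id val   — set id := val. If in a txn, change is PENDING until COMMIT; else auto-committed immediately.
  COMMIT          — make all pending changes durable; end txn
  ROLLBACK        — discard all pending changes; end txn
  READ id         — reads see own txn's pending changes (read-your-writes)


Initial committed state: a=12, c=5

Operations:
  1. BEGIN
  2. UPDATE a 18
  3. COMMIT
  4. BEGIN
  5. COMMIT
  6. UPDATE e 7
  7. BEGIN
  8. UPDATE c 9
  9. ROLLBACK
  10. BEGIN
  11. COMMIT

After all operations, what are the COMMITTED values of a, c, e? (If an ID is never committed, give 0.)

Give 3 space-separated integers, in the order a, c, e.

Initial committed: {a=12, c=5}
Op 1: BEGIN: in_txn=True, pending={}
Op 2: UPDATE a=18 (pending; pending now {a=18})
Op 3: COMMIT: merged ['a'] into committed; committed now {a=18, c=5}
Op 4: BEGIN: in_txn=True, pending={}
Op 5: COMMIT: merged [] into committed; committed now {a=18, c=5}
Op 6: UPDATE e=7 (auto-commit; committed e=7)
Op 7: BEGIN: in_txn=True, pending={}
Op 8: UPDATE c=9 (pending; pending now {c=9})
Op 9: ROLLBACK: discarded pending ['c']; in_txn=False
Op 10: BEGIN: in_txn=True, pending={}
Op 11: COMMIT: merged [] into committed; committed now {a=18, c=5, e=7}
Final committed: {a=18, c=5, e=7}

Answer: 18 5 7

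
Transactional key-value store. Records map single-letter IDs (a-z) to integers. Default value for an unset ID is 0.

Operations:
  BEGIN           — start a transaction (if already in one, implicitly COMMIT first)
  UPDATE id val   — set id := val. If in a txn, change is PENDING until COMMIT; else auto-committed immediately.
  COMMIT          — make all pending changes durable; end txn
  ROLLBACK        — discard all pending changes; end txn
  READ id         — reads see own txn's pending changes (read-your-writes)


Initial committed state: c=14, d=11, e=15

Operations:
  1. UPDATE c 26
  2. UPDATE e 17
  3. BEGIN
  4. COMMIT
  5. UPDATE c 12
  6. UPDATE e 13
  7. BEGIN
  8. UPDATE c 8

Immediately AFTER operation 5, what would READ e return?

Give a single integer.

Answer: 17

Derivation:
Initial committed: {c=14, d=11, e=15}
Op 1: UPDATE c=26 (auto-commit; committed c=26)
Op 2: UPDATE e=17 (auto-commit; committed e=17)
Op 3: BEGIN: in_txn=True, pending={}
Op 4: COMMIT: merged [] into committed; committed now {c=26, d=11, e=17}
Op 5: UPDATE c=12 (auto-commit; committed c=12)
After op 5: visible(e) = 17 (pending={}, committed={c=12, d=11, e=17})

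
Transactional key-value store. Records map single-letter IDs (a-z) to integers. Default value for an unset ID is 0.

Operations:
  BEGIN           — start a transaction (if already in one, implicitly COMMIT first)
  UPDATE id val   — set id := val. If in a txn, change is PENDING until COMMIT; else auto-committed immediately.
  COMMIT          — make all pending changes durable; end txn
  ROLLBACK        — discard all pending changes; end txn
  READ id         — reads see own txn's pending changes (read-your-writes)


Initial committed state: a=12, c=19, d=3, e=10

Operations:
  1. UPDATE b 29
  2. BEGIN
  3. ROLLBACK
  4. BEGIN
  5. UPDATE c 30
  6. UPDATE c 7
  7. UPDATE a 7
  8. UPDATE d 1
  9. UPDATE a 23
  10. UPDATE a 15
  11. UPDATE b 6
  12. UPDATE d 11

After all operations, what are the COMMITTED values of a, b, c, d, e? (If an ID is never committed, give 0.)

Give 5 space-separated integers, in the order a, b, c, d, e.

Initial committed: {a=12, c=19, d=3, e=10}
Op 1: UPDATE b=29 (auto-commit; committed b=29)
Op 2: BEGIN: in_txn=True, pending={}
Op 3: ROLLBACK: discarded pending []; in_txn=False
Op 4: BEGIN: in_txn=True, pending={}
Op 5: UPDATE c=30 (pending; pending now {c=30})
Op 6: UPDATE c=7 (pending; pending now {c=7})
Op 7: UPDATE a=7 (pending; pending now {a=7, c=7})
Op 8: UPDATE d=1 (pending; pending now {a=7, c=7, d=1})
Op 9: UPDATE a=23 (pending; pending now {a=23, c=7, d=1})
Op 10: UPDATE a=15 (pending; pending now {a=15, c=7, d=1})
Op 11: UPDATE b=6 (pending; pending now {a=15, b=6, c=7, d=1})
Op 12: UPDATE d=11 (pending; pending now {a=15, b=6, c=7, d=11})
Final committed: {a=12, b=29, c=19, d=3, e=10}

Answer: 12 29 19 3 10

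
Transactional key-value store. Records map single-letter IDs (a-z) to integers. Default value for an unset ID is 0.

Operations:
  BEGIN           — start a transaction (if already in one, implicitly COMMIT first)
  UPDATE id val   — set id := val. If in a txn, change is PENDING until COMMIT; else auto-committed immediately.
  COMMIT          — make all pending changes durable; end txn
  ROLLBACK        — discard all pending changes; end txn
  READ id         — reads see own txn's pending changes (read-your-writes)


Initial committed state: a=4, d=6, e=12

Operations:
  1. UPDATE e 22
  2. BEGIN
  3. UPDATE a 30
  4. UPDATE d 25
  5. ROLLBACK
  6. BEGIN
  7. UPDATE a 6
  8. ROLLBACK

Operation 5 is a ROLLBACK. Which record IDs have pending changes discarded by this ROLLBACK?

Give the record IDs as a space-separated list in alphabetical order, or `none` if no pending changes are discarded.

Answer: a d

Derivation:
Initial committed: {a=4, d=6, e=12}
Op 1: UPDATE e=22 (auto-commit; committed e=22)
Op 2: BEGIN: in_txn=True, pending={}
Op 3: UPDATE a=30 (pending; pending now {a=30})
Op 4: UPDATE d=25 (pending; pending now {a=30, d=25})
Op 5: ROLLBACK: discarded pending ['a', 'd']; in_txn=False
Op 6: BEGIN: in_txn=True, pending={}
Op 7: UPDATE a=6 (pending; pending now {a=6})
Op 8: ROLLBACK: discarded pending ['a']; in_txn=False
ROLLBACK at op 5 discards: ['a', 'd']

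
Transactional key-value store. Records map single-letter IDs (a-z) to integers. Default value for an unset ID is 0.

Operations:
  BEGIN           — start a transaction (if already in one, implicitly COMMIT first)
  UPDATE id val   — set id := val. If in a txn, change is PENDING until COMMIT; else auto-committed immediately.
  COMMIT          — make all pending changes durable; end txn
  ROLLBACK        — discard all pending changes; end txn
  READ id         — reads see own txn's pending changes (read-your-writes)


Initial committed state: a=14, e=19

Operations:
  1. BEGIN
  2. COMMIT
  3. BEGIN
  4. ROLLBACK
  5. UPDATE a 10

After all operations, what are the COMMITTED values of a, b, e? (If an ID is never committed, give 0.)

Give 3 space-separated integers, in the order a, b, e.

Initial committed: {a=14, e=19}
Op 1: BEGIN: in_txn=True, pending={}
Op 2: COMMIT: merged [] into committed; committed now {a=14, e=19}
Op 3: BEGIN: in_txn=True, pending={}
Op 4: ROLLBACK: discarded pending []; in_txn=False
Op 5: UPDATE a=10 (auto-commit; committed a=10)
Final committed: {a=10, e=19}

Answer: 10 0 19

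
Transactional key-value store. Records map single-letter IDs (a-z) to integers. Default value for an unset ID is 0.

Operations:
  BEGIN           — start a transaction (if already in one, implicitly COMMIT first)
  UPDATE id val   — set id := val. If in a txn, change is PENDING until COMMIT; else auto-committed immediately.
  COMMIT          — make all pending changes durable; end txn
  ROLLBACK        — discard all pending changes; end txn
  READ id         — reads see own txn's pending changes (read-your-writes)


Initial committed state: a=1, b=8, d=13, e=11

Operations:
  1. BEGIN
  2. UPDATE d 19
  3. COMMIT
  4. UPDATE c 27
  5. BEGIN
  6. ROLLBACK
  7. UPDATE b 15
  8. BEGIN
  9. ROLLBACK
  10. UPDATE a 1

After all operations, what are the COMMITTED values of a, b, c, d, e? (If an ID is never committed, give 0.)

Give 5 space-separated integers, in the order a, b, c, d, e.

Answer: 1 15 27 19 11

Derivation:
Initial committed: {a=1, b=8, d=13, e=11}
Op 1: BEGIN: in_txn=True, pending={}
Op 2: UPDATE d=19 (pending; pending now {d=19})
Op 3: COMMIT: merged ['d'] into committed; committed now {a=1, b=8, d=19, e=11}
Op 4: UPDATE c=27 (auto-commit; committed c=27)
Op 5: BEGIN: in_txn=True, pending={}
Op 6: ROLLBACK: discarded pending []; in_txn=False
Op 7: UPDATE b=15 (auto-commit; committed b=15)
Op 8: BEGIN: in_txn=True, pending={}
Op 9: ROLLBACK: discarded pending []; in_txn=False
Op 10: UPDATE a=1 (auto-commit; committed a=1)
Final committed: {a=1, b=15, c=27, d=19, e=11}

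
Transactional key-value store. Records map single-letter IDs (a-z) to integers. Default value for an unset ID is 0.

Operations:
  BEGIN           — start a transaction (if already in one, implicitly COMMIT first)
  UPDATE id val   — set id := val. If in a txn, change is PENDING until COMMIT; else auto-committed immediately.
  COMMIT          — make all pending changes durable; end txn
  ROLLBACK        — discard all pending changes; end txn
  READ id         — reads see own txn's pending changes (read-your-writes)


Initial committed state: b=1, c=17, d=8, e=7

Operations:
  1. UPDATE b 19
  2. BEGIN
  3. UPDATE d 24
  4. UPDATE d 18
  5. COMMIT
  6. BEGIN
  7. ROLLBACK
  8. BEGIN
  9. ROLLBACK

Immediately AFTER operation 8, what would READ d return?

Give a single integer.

Answer: 18

Derivation:
Initial committed: {b=1, c=17, d=8, e=7}
Op 1: UPDATE b=19 (auto-commit; committed b=19)
Op 2: BEGIN: in_txn=True, pending={}
Op 3: UPDATE d=24 (pending; pending now {d=24})
Op 4: UPDATE d=18 (pending; pending now {d=18})
Op 5: COMMIT: merged ['d'] into committed; committed now {b=19, c=17, d=18, e=7}
Op 6: BEGIN: in_txn=True, pending={}
Op 7: ROLLBACK: discarded pending []; in_txn=False
Op 8: BEGIN: in_txn=True, pending={}
After op 8: visible(d) = 18 (pending={}, committed={b=19, c=17, d=18, e=7})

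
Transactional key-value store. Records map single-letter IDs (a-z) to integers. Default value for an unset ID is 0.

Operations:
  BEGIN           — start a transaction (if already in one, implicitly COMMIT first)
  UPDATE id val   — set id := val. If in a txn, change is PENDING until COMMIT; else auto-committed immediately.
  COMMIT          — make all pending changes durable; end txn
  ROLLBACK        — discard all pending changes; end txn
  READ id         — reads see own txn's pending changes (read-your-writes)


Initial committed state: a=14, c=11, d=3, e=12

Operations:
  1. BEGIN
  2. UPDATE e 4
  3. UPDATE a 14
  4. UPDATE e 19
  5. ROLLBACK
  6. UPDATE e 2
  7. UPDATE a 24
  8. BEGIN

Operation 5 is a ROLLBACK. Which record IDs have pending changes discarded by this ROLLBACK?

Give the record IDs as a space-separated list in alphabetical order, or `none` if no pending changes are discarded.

Initial committed: {a=14, c=11, d=3, e=12}
Op 1: BEGIN: in_txn=True, pending={}
Op 2: UPDATE e=4 (pending; pending now {e=4})
Op 3: UPDATE a=14 (pending; pending now {a=14, e=4})
Op 4: UPDATE e=19 (pending; pending now {a=14, e=19})
Op 5: ROLLBACK: discarded pending ['a', 'e']; in_txn=False
Op 6: UPDATE e=2 (auto-commit; committed e=2)
Op 7: UPDATE a=24 (auto-commit; committed a=24)
Op 8: BEGIN: in_txn=True, pending={}
ROLLBACK at op 5 discards: ['a', 'e']

Answer: a e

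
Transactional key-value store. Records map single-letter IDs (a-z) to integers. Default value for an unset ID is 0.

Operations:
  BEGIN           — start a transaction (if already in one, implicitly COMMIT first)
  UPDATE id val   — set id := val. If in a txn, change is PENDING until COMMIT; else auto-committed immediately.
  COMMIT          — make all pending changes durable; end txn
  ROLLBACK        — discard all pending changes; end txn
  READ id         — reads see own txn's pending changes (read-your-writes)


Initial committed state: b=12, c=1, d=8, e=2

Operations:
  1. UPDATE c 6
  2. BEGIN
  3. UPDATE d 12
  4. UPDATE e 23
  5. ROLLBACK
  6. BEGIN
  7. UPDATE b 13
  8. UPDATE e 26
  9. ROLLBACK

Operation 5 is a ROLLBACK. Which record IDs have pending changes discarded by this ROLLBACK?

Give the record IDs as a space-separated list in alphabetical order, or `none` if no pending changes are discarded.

Answer: d e

Derivation:
Initial committed: {b=12, c=1, d=8, e=2}
Op 1: UPDATE c=6 (auto-commit; committed c=6)
Op 2: BEGIN: in_txn=True, pending={}
Op 3: UPDATE d=12 (pending; pending now {d=12})
Op 4: UPDATE e=23 (pending; pending now {d=12, e=23})
Op 5: ROLLBACK: discarded pending ['d', 'e']; in_txn=False
Op 6: BEGIN: in_txn=True, pending={}
Op 7: UPDATE b=13 (pending; pending now {b=13})
Op 8: UPDATE e=26 (pending; pending now {b=13, e=26})
Op 9: ROLLBACK: discarded pending ['b', 'e']; in_txn=False
ROLLBACK at op 5 discards: ['d', 'e']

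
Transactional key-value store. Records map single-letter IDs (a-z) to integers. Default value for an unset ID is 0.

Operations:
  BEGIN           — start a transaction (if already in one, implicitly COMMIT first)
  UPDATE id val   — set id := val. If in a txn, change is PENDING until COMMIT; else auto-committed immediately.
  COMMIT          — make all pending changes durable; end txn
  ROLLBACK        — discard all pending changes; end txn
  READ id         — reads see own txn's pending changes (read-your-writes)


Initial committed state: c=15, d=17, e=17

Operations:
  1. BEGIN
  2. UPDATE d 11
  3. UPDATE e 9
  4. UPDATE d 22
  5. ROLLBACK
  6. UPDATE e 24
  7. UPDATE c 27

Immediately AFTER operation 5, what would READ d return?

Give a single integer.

Initial committed: {c=15, d=17, e=17}
Op 1: BEGIN: in_txn=True, pending={}
Op 2: UPDATE d=11 (pending; pending now {d=11})
Op 3: UPDATE e=9 (pending; pending now {d=11, e=9})
Op 4: UPDATE d=22 (pending; pending now {d=22, e=9})
Op 5: ROLLBACK: discarded pending ['d', 'e']; in_txn=False
After op 5: visible(d) = 17 (pending={}, committed={c=15, d=17, e=17})

Answer: 17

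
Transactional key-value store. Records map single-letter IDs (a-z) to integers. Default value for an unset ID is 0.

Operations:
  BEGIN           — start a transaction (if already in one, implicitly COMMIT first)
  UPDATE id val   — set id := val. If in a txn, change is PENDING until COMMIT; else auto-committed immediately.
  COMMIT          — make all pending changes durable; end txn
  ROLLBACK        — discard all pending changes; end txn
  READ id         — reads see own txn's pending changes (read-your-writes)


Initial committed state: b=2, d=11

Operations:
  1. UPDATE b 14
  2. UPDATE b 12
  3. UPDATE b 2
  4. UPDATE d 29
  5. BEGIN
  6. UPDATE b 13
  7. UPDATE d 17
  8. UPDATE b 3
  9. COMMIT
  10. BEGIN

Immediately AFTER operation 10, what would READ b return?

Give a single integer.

Answer: 3

Derivation:
Initial committed: {b=2, d=11}
Op 1: UPDATE b=14 (auto-commit; committed b=14)
Op 2: UPDATE b=12 (auto-commit; committed b=12)
Op 3: UPDATE b=2 (auto-commit; committed b=2)
Op 4: UPDATE d=29 (auto-commit; committed d=29)
Op 5: BEGIN: in_txn=True, pending={}
Op 6: UPDATE b=13 (pending; pending now {b=13})
Op 7: UPDATE d=17 (pending; pending now {b=13, d=17})
Op 8: UPDATE b=3 (pending; pending now {b=3, d=17})
Op 9: COMMIT: merged ['b', 'd'] into committed; committed now {b=3, d=17}
Op 10: BEGIN: in_txn=True, pending={}
After op 10: visible(b) = 3 (pending={}, committed={b=3, d=17})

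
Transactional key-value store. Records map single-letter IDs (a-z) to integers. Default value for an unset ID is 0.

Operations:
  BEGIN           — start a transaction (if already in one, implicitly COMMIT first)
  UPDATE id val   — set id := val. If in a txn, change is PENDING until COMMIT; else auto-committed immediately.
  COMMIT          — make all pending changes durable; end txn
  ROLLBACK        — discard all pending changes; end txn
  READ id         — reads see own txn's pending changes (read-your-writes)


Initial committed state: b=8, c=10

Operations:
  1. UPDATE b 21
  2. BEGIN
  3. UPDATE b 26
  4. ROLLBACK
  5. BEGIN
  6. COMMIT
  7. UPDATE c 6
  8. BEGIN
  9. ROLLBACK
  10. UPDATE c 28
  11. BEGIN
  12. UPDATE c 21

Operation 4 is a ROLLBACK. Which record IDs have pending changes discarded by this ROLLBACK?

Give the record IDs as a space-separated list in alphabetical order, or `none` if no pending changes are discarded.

Initial committed: {b=8, c=10}
Op 1: UPDATE b=21 (auto-commit; committed b=21)
Op 2: BEGIN: in_txn=True, pending={}
Op 3: UPDATE b=26 (pending; pending now {b=26})
Op 4: ROLLBACK: discarded pending ['b']; in_txn=False
Op 5: BEGIN: in_txn=True, pending={}
Op 6: COMMIT: merged [] into committed; committed now {b=21, c=10}
Op 7: UPDATE c=6 (auto-commit; committed c=6)
Op 8: BEGIN: in_txn=True, pending={}
Op 9: ROLLBACK: discarded pending []; in_txn=False
Op 10: UPDATE c=28 (auto-commit; committed c=28)
Op 11: BEGIN: in_txn=True, pending={}
Op 12: UPDATE c=21 (pending; pending now {c=21})
ROLLBACK at op 4 discards: ['b']

Answer: b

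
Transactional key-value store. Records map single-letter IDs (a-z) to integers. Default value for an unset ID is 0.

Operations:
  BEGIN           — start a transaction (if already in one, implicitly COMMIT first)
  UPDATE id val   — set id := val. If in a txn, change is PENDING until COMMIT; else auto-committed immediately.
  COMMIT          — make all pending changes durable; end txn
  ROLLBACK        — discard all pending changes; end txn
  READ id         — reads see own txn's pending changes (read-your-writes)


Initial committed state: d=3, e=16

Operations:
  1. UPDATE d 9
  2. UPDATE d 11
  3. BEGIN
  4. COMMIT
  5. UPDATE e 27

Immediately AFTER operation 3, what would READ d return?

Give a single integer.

Initial committed: {d=3, e=16}
Op 1: UPDATE d=9 (auto-commit; committed d=9)
Op 2: UPDATE d=11 (auto-commit; committed d=11)
Op 3: BEGIN: in_txn=True, pending={}
After op 3: visible(d) = 11 (pending={}, committed={d=11, e=16})

Answer: 11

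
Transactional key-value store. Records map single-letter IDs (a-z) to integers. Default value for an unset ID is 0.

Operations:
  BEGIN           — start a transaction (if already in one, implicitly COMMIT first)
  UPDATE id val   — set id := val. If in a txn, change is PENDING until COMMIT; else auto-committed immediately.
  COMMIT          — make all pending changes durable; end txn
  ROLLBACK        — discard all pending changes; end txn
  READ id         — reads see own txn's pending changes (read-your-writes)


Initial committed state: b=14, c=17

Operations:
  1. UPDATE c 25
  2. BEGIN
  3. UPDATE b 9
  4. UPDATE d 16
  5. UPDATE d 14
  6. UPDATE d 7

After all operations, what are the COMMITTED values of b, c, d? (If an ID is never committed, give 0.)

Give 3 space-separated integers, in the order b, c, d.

Answer: 14 25 0

Derivation:
Initial committed: {b=14, c=17}
Op 1: UPDATE c=25 (auto-commit; committed c=25)
Op 2: BEGIN: in_txn=True, pending={}
Op 3: UPDATE b=9 (pending; pending now {b=9})
Op 4: UPDATE d=16 (pending; pending now {b=9, d=16})
Op 5: UPDATE d=14 (pending; pending now {b=9, d=14})
Op 6: UPDATE d=7 (pending; pending now {b=9, d=7})
Final committed: {b=14, c=25}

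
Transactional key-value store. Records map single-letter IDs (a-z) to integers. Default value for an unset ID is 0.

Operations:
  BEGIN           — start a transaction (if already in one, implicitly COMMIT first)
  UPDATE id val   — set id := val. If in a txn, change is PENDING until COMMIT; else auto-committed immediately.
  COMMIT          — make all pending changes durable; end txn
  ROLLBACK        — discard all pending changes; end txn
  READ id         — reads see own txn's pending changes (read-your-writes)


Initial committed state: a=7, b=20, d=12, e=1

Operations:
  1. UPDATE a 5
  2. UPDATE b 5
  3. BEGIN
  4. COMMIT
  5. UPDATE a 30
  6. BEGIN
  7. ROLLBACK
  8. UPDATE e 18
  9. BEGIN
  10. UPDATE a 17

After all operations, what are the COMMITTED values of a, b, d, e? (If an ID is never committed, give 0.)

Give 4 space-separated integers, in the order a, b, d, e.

Answer: 30 5 12 18

Derivation:
Initial committed: {a=7, b=20, d=12, e=1}
Op 1: UPDATE a=5 (auto-commit; committed a=5)
Op 2: UPDATE b=5 (auto-commit; committed b=5)
Op 3: BEGIN: in_txn=True, pending={}
Op 4: COMMIT: merged [] into committed; committed now {a=5, b=5, d=12, e=1}
Op 5: UPDATE a=30 (auto-commit; committed a=30)
Op 6: BEGIN: in_txn=True, pending={}
Op 7: ROLLBACK: discarded pending []; in_txn=False
Op 8: UPDATE e=18 (auto-commit; committed e=18)
Op 9: BEGIN: in_txn=True, pending={}
Op 10: UPDATE a=17 (pending; pending now {a=17})
Final committed: {a=30, b=5, d=12, e=18}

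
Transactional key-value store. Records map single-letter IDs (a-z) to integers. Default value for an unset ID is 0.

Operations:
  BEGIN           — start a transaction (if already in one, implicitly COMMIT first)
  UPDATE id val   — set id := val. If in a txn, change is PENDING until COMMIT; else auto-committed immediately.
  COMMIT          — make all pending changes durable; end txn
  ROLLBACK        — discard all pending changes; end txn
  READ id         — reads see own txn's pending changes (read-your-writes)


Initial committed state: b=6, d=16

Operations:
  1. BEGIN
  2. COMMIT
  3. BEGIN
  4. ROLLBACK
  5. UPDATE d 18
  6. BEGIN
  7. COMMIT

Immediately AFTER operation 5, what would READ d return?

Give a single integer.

Answer: 18

Derivation:
Initial committed: {b=6, d=16}
Op 1: BEGIN: in_txn=True, pending={}
Op 2: COMMIT: merged [] into committed; committed now {b=6, d=16}
Op 3: BEGIN: in_txn=True, pending={}
Op 4: ROLLBACK: discarded pending []; in_txn=False
Op 5: UPDATE d=18 (auto-commit; committed d=18)
After op 5: visible(d) = 18 (pending={}, committed={b=6, d=18})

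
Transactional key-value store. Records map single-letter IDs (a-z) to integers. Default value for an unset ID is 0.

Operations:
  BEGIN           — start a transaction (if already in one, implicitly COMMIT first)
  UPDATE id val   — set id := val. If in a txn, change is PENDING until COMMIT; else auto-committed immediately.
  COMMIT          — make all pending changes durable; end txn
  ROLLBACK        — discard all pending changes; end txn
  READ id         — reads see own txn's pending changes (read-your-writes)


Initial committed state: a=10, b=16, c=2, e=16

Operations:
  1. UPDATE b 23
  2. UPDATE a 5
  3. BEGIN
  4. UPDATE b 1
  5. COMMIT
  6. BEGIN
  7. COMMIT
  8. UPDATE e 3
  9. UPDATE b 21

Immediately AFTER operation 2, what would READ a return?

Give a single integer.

Initial committed: {a=10, b=16, c=2, e=16}
Op 1: UPDATE b=23 (auto-commit; committed b=23)
Op 2: UPDATE a=5 (auto-commit; committed a=5)
After op 2: visible(a) = 5 (pending={}, committed={a=5, b=23, c=2, e=16})

Answer: 5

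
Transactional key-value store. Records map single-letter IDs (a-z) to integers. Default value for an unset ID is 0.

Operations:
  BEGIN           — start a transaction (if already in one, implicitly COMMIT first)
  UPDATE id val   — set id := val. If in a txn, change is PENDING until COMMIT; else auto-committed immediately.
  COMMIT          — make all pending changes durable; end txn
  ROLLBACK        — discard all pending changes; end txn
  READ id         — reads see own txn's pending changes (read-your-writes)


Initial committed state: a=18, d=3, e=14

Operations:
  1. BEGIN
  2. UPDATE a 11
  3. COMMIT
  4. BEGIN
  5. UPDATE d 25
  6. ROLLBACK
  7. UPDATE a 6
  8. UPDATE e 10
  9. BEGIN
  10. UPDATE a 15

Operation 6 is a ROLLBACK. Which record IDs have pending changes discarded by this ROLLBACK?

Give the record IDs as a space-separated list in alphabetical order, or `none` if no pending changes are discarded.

Answer: d

Derivation:
Initial committed: {a=18, d=3, e=14}
Op 1: BEGIN: in_txn=True, pending={}
Op 2: UPDATE a=11 (pending; pending now {a=11})
Op 3: COMMIT: merged ['a'] into committed; committed now {a=11, d=3, e=14}
Op 4: BEGIN: in_txn=True, pending={}
Op 5: UPDATE d=25 (pending; pending now {d=25})
Op 6: ROLLBACK: discarded pending ['d']; in_txn=False
Op 7: UPDATE a=6 (auto-commit; committed a=6)
Op 8: UPDATE e=10 (auto-commit; committed e=10)
Op 9: BEGIN: in_txn=True, pending={}
Op 10: UPDATE a=15 (pending; pending now {a=15})
ROLLBACK at op 6 discards: ['d']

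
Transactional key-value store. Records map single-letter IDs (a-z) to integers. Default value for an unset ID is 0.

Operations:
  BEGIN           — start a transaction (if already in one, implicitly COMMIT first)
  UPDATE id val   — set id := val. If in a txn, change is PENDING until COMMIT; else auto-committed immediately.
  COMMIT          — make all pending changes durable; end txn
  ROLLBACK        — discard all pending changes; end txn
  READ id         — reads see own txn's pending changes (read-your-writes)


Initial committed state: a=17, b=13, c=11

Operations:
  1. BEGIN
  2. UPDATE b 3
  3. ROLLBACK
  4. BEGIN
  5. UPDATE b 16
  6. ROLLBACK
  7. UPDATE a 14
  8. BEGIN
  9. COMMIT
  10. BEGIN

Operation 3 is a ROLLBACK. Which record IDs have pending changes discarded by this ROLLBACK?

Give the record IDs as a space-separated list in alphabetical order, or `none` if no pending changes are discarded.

Answer: b

Derivation:
Initial committed: {a=17, b=13, c=11}
Op 1: BEGIN: in_txn=True, pending={}
Op 2: UPDATE b=3 (pending; pending now {b=3})
Op 3: ROLLBACK: discarded pending ['b']; in_txn=False
Op 4: BEGIN: in_txn=True, pending={}
Op 5: UPDATE b=16 (pending; pending now {b=16})
Op 6: ROLLBACK: discarded pending ['b']; in_txn=False
Op 7: UPDATE a=14 (auto-commit; committed a=14)
Op 8: BEGIN: in_txn=True, pending={}
Op 9: COMMIT: merged [] into committed; committed now {a=14, b=13, c=11}
Op 10: BEGIN: in_txn=True, pending={}
ROLLBACK at op 3 discards: ['b']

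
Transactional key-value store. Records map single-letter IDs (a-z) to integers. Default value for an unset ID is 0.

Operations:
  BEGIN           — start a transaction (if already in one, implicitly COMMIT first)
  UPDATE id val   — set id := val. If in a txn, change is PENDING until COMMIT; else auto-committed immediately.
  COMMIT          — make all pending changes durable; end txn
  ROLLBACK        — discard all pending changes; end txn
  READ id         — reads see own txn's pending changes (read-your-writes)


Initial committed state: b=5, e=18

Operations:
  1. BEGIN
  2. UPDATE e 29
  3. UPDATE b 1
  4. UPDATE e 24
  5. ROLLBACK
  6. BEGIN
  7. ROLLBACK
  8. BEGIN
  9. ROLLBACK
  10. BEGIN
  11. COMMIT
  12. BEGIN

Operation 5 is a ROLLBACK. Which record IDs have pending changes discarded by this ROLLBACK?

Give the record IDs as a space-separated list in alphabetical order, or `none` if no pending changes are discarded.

Initial committed: {b=5, e=18}
Op 1: BEGIN: in_txn=True, pending={}
Op 2: UPDATE e=29 (pending; pending now {e=29})
Op 3: UPDATE b=1 (pending; pending now {b=1, e=29})
Op 4: UPDATE e=24 (pending; pending now {b=1, e=24})
Op 5: ROLLBACK: discarded pending ['b', 'e']; in_txn=False
Op 6: BEGIN: in_txn=True, pending={}
Op 7: ROLLBACK: discarded pending []; in_txn=False
Op 8: BEGIN: in_txn=True, pending={}
Op 9: ROLLBACK: discarded pending []; in_txn=False
Op 10: BEGIN: in_txn=True, pending={}
Op 11: COMMIT: merged [] into committed; committed now {b=5, e=18}
Op 12: BEGIN: in_txn=True, pending={}
ROLLBACK at op 5 discards: ['b', 'e']

Answer: b e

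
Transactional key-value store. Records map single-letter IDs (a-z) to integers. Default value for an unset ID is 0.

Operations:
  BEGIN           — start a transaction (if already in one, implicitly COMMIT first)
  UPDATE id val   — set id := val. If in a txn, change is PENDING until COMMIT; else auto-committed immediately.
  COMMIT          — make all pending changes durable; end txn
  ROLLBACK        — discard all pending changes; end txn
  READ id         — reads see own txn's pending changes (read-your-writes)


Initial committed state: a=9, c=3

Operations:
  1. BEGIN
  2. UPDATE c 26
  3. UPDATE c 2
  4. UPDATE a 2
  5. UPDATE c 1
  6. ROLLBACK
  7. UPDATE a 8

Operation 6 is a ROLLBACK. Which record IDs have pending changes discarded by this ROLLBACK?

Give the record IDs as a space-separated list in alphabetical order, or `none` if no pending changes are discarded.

Initial committed: {a=9, c=3}
Op 1: BEGIN: in_txn=True, pending={}
Op 2: UPDATE c=26 (pending; pending now {c=26})
Op 3: UPDATE c=2 (pending; pending now {c=2})
Op 4: UPDATE a=2 (pending; pending now {a=2, c=2})
Op 5: UPDATE c=1 (pending; pending now {a=2, c=1})
Op 6: ROLLBACK: discarded pending ['a', 'c']; in_txn=False
Op 7: UPDATE a=8 (auto-commit; committed a=8)
ROLLBACK at op 6 discards: ['a', 'c']

Answer: a c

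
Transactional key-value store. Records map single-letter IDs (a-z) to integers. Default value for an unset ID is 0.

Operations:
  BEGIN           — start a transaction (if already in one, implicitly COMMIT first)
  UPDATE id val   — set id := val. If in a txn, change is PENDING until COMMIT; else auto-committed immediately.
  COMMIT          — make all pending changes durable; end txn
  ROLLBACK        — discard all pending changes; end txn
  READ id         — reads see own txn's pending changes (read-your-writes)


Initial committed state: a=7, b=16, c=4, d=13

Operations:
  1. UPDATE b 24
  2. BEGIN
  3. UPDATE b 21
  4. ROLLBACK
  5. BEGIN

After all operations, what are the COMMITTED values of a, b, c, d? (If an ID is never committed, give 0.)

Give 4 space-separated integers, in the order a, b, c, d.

Answer: 7 24 4 13

Derivation:
Initial committed: {a=7, b=16, c=4, d=13}
Op 1: UPDATE b=24 (auto-commit; committed b=24)
Op 2: BEGIN: in_txn=True, pending={}
Op 3: UPDATE b=21 (pending; pending now {b=21})
Op 4: ROLLBACK: discarded pending ['b']; in_txn=False
Op 5: BEGIN: in_txn=True, pending={}
Final committed: {a=7, b=24, c=4, d=13}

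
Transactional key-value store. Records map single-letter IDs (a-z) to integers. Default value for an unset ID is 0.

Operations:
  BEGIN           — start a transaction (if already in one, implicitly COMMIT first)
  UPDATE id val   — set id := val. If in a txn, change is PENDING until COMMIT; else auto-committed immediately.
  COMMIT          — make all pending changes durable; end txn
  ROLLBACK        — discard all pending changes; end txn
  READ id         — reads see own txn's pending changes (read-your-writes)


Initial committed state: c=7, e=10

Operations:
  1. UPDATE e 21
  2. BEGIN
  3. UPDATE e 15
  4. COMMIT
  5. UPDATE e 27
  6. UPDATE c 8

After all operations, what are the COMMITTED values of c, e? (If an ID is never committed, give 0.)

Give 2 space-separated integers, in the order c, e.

Initial committed: {c=7, e=10}
Op 1: UPDATE e=21 (auto-commit; committed e=21)
Op 2: BEGIN: in_txn=True, pending={}
Op 3: UPDATE e=15 (pending; pending now {e=15})
Op 4: COMMIT: merged ['e'] into committed; committed now {c=7, e=15}
Op 5: UPDATE e=27 (auto-commit; committed e=27)
Op 6: UPDATE c=8 (auto-commit; committed c=8)
Final committed: {c=8, e=27}

Answer: 8 27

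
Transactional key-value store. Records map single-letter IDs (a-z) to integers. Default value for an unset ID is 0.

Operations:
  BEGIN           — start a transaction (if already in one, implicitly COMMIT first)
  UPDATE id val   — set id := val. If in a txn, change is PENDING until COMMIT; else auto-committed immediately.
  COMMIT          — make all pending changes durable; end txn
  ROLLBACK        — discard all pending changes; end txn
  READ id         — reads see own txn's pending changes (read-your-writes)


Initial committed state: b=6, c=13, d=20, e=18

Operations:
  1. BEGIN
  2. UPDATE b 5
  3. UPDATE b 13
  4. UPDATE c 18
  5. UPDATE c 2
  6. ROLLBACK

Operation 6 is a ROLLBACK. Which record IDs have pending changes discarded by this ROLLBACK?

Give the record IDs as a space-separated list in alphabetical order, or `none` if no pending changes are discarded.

Initial committed: {b=6, c=13, d=20, e=18}
Op 1: BEGIN: in_txn=True, pending={}
Op 2: UPDATE b=5 (pending; pending now {b=5})
Op 3: UPDATE b=13 (pending; pending now {b=13})
Op 4: UPDATE c=18 (pending; pending now {b=13, c=18})
Op 5: UPDATE c=2 (pending; pending now {b=13, c=2})
Op 6: ROLLBACK: discarded pending ['b', 'c']; in_txn=False
ROLLBACK at op 6 discards: ['b', 'c']

Answer: b c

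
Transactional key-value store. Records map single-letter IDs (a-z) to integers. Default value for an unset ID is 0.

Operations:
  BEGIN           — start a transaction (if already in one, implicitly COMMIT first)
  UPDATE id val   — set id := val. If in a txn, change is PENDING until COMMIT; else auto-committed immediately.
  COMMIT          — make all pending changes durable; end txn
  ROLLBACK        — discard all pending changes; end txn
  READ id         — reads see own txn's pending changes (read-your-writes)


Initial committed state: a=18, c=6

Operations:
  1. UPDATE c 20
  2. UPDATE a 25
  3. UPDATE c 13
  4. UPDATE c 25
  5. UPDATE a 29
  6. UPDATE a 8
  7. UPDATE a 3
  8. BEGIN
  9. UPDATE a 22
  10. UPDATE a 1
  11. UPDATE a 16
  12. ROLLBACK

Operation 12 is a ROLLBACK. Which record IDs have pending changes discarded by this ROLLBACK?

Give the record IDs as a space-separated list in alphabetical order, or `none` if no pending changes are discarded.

Initial committed: {a=18, c=6}
Op 1: UPDATE c=20 (auto-commit; committed c=20)
Op 2: UPDATE a=25 (auto-commit; committed a=25)
Op 3: UPDATE c=13 (auto-commit; committed c=13)
Op 4: UPDATE c=25 (auto-commit; committed c=25)
Op 5: UPDATE a=29 (auto-commit; committed a=29)
Op 6: UPDATE a=8 (auto-commit; committed a=8)
Op 7: UPDATE a=3 (auto-commit; committed a=3)
Op 8: BEGIN: in_txn=True, pending={}
Op 9: UPDATE a=22 (pending; pending now {a=22})
Op 10: UPDATE a=1 (pending; pending now {a=1})
Op 11: UPDATE a=16 (pending; pending now {a=16})
Op 12: ROLLBACK: discarded pending ['a']; in_txn=False
ROLLBACK at op 12 discards: ['a']

Answer: a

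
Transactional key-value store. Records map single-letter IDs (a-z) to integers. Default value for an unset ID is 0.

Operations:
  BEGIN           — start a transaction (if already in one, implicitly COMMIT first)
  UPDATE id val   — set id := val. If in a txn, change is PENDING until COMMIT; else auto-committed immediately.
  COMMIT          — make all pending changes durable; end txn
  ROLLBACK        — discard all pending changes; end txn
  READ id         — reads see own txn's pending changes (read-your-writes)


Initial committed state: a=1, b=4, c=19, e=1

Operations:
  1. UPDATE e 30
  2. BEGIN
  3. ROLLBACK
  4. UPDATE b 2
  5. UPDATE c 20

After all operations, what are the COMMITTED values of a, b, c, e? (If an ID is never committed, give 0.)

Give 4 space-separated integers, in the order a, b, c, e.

Answer: 1 2 20 30

Derivation:
Initial committed: {a=1, b=4, c=19, e=1}
Op 1: UPDATE e=30 (auto-commit; committed e=30)
Op 2: BEGIN: in_txn=True, pending={}
Op 3: ROLLBACK: discarded pending []; in_txn=False
Op 4: UPDATE b=2 (auto-commit; committed b=2)
Op 5: UPDATE c=20 (auto-commit; committed c=20)
Final committed: {a=1, b=2, c=20, e=30}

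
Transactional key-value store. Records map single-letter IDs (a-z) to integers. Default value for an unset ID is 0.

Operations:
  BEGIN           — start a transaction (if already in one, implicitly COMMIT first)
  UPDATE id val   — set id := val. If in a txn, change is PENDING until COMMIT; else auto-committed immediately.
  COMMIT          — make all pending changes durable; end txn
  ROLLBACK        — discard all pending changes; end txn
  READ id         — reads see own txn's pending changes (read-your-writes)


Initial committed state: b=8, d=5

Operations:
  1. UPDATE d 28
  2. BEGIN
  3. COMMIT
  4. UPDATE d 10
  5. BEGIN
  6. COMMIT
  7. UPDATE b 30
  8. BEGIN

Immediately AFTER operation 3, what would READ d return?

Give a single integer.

Initial committed: {b=8, d=5}
Op 1: UPDATE d=28 (auto-commit; committed d=28)
Op 2: BEGIN: in_txn=True, pending={}
Op 3: COMMIT: merged [] into committed; committed now {b=8, d=28}
After op 3: visible(d) = 28 (pending={}, committed={b=8, d=28})

Answer: 28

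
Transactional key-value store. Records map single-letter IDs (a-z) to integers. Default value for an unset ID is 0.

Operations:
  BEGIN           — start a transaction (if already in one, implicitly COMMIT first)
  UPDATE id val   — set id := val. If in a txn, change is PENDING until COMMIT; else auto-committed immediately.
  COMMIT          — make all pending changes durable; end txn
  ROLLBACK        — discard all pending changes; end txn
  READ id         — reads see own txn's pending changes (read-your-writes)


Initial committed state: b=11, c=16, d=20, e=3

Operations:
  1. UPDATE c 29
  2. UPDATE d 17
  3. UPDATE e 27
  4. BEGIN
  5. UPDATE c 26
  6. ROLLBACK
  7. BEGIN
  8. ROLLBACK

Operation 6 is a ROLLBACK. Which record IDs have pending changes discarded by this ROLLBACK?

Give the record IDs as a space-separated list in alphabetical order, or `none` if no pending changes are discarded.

Answer: c

Derivation:
Initial committed: {b=11, c=16, d=20, e=3}
Op 1: UPDATE c=29 (auto-commit; committed c=29)
Op 2: UPDATE d=17 (auto-commit; committed d=17)
Op 3: UPDATE e=27 (auto-commit; committed e=27)
Op 4: BEGIN: in_txn=True, pending={}
Op 5: UPDATE c=26 (pending; pending now {c=26})
Op 6: ROLLBACK: discarded pending ['c']; in_txn=False
Op 7: BEGIN: in_txn=True, pending={}
Op 8: ROLLBACK: discarded pending []; in_txn=False
ROLLBACK at op 6 discards: ['c']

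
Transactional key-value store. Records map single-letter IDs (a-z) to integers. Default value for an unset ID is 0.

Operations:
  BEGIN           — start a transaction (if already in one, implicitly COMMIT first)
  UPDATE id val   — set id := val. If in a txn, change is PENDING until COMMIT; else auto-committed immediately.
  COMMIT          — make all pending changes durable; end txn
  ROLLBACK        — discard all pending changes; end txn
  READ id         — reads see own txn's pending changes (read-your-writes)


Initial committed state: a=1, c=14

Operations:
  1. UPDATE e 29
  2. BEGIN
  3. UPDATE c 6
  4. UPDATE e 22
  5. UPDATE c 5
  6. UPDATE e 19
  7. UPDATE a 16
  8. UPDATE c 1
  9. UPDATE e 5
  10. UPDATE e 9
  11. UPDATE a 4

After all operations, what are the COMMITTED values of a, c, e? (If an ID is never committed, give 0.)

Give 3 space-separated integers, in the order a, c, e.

Answer: 1 14 29

Derivation:
Initial committed: {a=1, c=14}
Op 1: UPDATE e=29 (auto-commit; committed e=29)
Op 2: BEGIN: in_txn=True, pending={}
Op 3: UPDATE c=6 (pending; pending now {c=6})
Op 4: UPDATE e=22 (pending; pending now {c=6, e=22})
Op 5: UPDATE c=5 (pending; pending now {c=5, e=22})
Op 6: UPDATE e=19 (pending; pending now {c=5, e=19})
Op 7: UPDATE a=16 (pending; pending now {a=16, c=5, e=19})
Op 8: UPDATE c=1 (pending; pending now {a=16, c=1, e=19})
Op 9: UPDATE e=5 (pending; pending now {a=16, c=1, e=5})
Op 10: UPDATE e=9 (pending; pending now {a=16, c=1, e=9})
Op 11: UPDATE a=4 (pending; pending now {a=4, c=1, e=9})
Final committed: {a=1, c=14, e=29}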